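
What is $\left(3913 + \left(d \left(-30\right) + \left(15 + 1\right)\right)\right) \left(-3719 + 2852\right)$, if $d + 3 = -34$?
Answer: $-4368813$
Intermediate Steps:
$d = -37$ ($d = -3 - 34 = -37$)
$\left(3913 + \left(d \left(-30\right) + \left(15 + 1\right)\right)\right) \left(-3719 + 2852\right) = \left(3913 + \left(\left(-37\right) \left(-30\right) + \left(15 + 1\right)\right)\right) \left(-3719 + 2852\right) = \left(3913 + \left(1110 + 16\right)\right) \left(-867\right) = \left(3913 + 1126\right) \left(-867\right) = 5039 \left(-867\right) = -4368813$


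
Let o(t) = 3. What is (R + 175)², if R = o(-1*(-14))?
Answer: 31684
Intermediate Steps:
R = 3
(R + 175)² = (3 + 175)² = 178² = 31684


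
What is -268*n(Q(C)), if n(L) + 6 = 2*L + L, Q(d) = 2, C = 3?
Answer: 0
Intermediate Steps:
n(L) = -6 + 3*L (n(L) = -6 + (2*L + L) = -6 + 3*L)
-268*n(Q(C)) = -268*(-6 + 3*2) = -268*(-6 + 6) = -268*0 = 0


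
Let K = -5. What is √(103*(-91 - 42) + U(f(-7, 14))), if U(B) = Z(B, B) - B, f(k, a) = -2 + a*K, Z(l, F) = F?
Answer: I*√13699 ≈ 117.04*I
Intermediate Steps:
f(k, a) = -2 - 5*a (f(k, a) = -2 + a*(-5) = -2 - 5*a)
U(B) = 0 (U(B) = B - B = 0)
√(103*(-91 - 42) + U(f(-7, 14))) = √(103*(-91 - 42) + 0) = √(103*(-133) + 0) = √(-13699 + 0) = √(-13699) = I*√13699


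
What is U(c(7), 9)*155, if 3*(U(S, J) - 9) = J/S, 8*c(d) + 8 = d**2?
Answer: 60915/41 ≈ 1485.7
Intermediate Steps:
c(d) = -1 + d**2/8
U(S, J) = 9 + J/(3*S) (U(S, J) = 9 + (J/S)/3 = 9 + J/(3*S))
U(c(7), 9)*155 = (9 + (1/3)*9/(-1 + (1/8)*7**2))*155 = (9 + (1/3)*9/(-1 + (1/8)*49))*155 = (9 + (1/3)*9/(-1 + 49/8))*155 = (9 + (1/3)*9/(41/8))*155 = (9 + (1/3)*9*(8/41))*155 = (9 + 24/41)*155 = (393/41)*155 = 60915/41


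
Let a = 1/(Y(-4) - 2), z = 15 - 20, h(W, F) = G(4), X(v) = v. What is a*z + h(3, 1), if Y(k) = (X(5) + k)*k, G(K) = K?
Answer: 29/6 ≈ 4.8333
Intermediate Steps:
h(W, F) = 4
z = -5
Y(k) = k*(5 + k) (Y(k) = (5 + k)*k = k*(5 + k))
a = -1/6 (a = 1/(-4*(5 - 4) - 2) = 1/(-4*1 - 2) = 1/(-4 - 2) = 1/(-6) = -1/6 ≈ -0.16667)
a*z + h(3, 1) = -1/6*(-5) + 4 = 5/6 + 4 = 29/6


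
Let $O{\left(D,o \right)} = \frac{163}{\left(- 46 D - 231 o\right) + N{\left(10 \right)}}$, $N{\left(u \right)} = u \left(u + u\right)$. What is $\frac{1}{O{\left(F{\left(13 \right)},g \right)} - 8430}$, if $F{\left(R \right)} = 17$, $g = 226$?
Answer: $- \frac{52788}{445003003} \approx -0.00011862$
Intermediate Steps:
$N{\left(u \right)} = 2 u^{2}$ ($N{\left(u \right)} = u 2 u = 2 u^{2}$)
$O{\left(D,o \right)} = \frac{163}{200 - 231 o - 46 D}$ ($O{\left(D,o \right)} = \frac{163}{\left(- 46 D - 231 o\right) + 2 \cdot 10^{2}} = \frac{163}{\left(- 231 o - 46 D\right) + 2 \cdot 100} = \frac{163}{\left(- 231 o - 46 D\right) + 200} = \frac{163}{200 - 231 o - 46 D}$)
$\frac{1}{O{\left(F{\left(13 \right)},g \right)} - 8430} = \frac{1}{- \frac{163}{-200 + 46 \cdot 17 + 231 \cdot 226} - 8430} = \frac{1}{- \frac{163}{-200 + 782 + 52206} - 8430} = \frac{1}{- \frac{163}{52788} - 8430} = \frac{1}{- \frac{445003003}{52788}} = - \frac{52788}{445003003}$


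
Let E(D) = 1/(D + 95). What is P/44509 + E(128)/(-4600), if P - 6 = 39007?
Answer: 40019490891/45657332200 ≈ 0.87652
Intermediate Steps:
E(D) = 1/(95 + D)
P = 39013 (P = 6 + 39007 = 39013)
P/44509 + E(128)/(-4600) = 39013/44509 + 1/((95 + 128)*(-4600)) = 39013*(1/44509) - 1/4600/223 = 39013/44509 + (1/223)*(-1/4600) = 39013/44509 - 1/1025800 = 40019490891/45657332200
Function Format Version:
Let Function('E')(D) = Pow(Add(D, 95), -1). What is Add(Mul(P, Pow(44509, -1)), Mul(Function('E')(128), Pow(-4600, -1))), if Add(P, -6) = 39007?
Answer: Rational(40019490891, 45657332200) ≈ 0.87652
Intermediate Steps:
Function('E')(D) = Pow(Add(95, D), -1)
P = 39013 (P = Add(6, 39007) = 39013)
Add(Mul(P, Pow(44509, -1)), Mul(Function('E')(128), Pow(-4600, -1))) = Add(Mul(39013, Pow(44509, -1)), Mul(Pow(Add(95, 128), -1), Pow(-4600, -1))) = Add(Mul(39013, Rational(1, 44509)), Mul(Pow(223, -1), Rational(-1, 4600))) = Add(Rational(39013, 44509), Mul(Rational(1, 223), Rational(-1, 4600))) = Add(Rational(39013, 44509), Rational(-1, 1025800)) = Rational(40019490891, 45657332200)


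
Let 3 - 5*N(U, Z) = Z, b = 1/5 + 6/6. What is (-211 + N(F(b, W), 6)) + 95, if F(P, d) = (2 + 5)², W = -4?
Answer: -583/5 ≈ -116.60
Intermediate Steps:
b = 6/5 (b = 1*(⅕) + 6*(⅙) = ⅕ + 1 = 6/5 ≈ 1.2000)
F(P, d) = 49 (F(P, d) = 7² = 49)
N(U, Z) = ⅗ - Z/5
(-211 + N(F(b, W), 6)) + 95 = (-211 + (⅗ - ⅕*6)) + 95 = (-211 + (⅗ - 6/5)) + 95 = (-211 - ⅗) + 95 = -1058/5 + 95 = -583/5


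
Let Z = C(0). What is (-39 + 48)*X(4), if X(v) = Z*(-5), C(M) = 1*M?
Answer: 0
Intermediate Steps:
C(M) = M
Z = 0
X(v) = 0 (X(v) = 0*(-5) = 0)
(-39 + 48)*X(4) = (-39 + 48)*0 = 9*0 = 0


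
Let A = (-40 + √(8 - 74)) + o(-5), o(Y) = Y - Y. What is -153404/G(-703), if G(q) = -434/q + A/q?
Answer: -8519597948/37457 - 53921506*I*√66/112371 ≈ -2.2745e+5 - 3898.3*I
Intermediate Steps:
o(Y) = 0
A = -40 + I*√66 (A = (-40 + √(8 - 74)) + 0 = (-40 + √(-66)) + 0 = (-40 + I*√66) + 0 = -40 + I*√66 ≈ -40.0 + 8.124*I)
G(q) = -434/q + (-40 + I*√66)/q
-153404/G(-703) = -153404*(-703/(-474 + I*√66)) = -153404/(474/703 - I*√66/703)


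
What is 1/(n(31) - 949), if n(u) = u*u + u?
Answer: 1/43 ≈ 0.023256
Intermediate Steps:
n(u) = u + u**2 (n(u) = u**2 + u = u + u**2)
1/(n(31) - 949) = 1/(31*(1 + 31) - 949) = 1/(31*32 - 949) = 1/(992 - 949) = 1/43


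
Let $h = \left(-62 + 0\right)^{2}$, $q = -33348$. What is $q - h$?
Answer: $-37192$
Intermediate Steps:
$h = 3844$ ($h = \left(-62\right)^{2} = 3844$)
$q - h = -33348 - 3844 = -37192$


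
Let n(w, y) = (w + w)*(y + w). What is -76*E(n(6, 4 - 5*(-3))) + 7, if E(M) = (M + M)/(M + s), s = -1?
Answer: -43507/299 ≈ -145.51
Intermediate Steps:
n(w, y) = 2*w*(w + y) (n(w, y) = (2*w)*(w + y) = 2*w*(w + y))
E(M) = 2*M/(-1 + M) (E(M) = (M + M)/(M - 1) = (2*M)/(-1 + M) = 2*M/(-1 + M))
-76*E(n(6, 4 - 5*(-3))) + 7 = -152*2*6*(6 + (4 - 5*(-3)))/(-1 + 2*6*(6 + (4 - 5*(-3)))) + 7 = -152*2*6*(6 + (4 + 15))/(-1 + 2*6*(6 + (4 + 15))) + 7 = -152*2*6*(6 + 19)/(-1 + 2*6*(6 + 19)) + 7 = -152*2*6*25/(-1 + 2*6*25) + 7 = -152*300/(-1 + 300) + 7 = -152*300/299 + 7 = -76*600/299 + 7 = -45600/299 + 7 = -43507/299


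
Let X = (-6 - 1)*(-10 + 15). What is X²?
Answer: 1225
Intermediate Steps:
X = -35 (X = -7*5 = -35)
X² = (-35)² = 1225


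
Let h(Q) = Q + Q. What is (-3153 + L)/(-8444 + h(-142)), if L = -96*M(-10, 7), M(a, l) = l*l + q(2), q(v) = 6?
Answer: 8433/8728 ≈ 0.96620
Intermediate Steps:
M(a, l) = 6 + l**2 (M(a, l) = l*l + 6 = l**2 + 6 = 6 + l**2)
h(Q) = 2*Q
L = -5280 (L = -96*(6 + 7**2) = -96*(6 + 49) = -96*55 = -5280)
(-3153 + L)/(-8444 + h(-142)) = (-3153 - 5280)/(-8444 + 2*(-142)) = -8433/(-8444 - 284) = -8433/(-8728) = -8433*(-1/8728) = 8433/8728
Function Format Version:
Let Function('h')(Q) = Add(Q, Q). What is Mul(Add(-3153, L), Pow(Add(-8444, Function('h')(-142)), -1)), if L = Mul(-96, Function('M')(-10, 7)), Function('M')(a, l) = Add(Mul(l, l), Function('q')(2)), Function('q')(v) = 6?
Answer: Rational(8433, 8728) ≈ 0.96620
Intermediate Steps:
Function('M')(a, l) = Add(6, Pow(l, 2)) (Function('M')(a, l) = Add(Mul(l, l), 6) = Add(Pow(l, 2), 6) = Add(6, Pow(l, 2)))
Function('h')(Q) = Mul(2, Q)
L = -5280 (L = Mul(-96, Add(6, Pow(7, 2))) = Mul(-96, Add(6, 49)) = Mul(-96, 55) = -5280)
Mul(Add(-3153, L), Pow(Add(-8444, Function('h')(-142)), -1)) = Mul(Add(-3153, -5280), Pow(Add(-8444, Mul(2, -142)), -1)) = Mul(-8433, Pow(Add(-8444, -284), -1)) = Mul(-8433, Pow(-8728, -1)) = Mul(-8433, Rational(-1, 8728)) = Rational(8433, 8728)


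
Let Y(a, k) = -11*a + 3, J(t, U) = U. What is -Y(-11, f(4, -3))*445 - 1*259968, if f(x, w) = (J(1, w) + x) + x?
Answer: -315148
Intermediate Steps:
f(x, w) = w + 2*x (f(x, w) = (w + x) + x = w + 2*x)
Y(a, k) = 3 - 11*a
-Y(-11, f(4, -3))*445 - 1*259968 = -(3 - 11*(-11))*445 - 1*259968 = -(3 + 121)*445 - 259968 = -124*445 - 259968 = -1*55180 - 259968 = -55180 - 259968 = -315148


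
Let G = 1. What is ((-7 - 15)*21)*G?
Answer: -462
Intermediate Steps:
((-7 - 15)*21)*G = ((-7 - 15)*21)*1 = -22*21*1 = -462*1 = -462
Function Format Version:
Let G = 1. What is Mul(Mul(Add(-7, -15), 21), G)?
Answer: -462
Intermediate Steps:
Mul(Mul(Add(-7, -15), 21), G) = Mul(Mul(Add(-7, -15), 21), 1) = Mul(Mul(-22, 21), 1) = Mul(-462, 1) = -462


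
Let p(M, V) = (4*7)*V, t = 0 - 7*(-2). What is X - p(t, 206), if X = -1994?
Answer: -7762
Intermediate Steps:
t = 14 (t = 0 + 14 = 14)
p(M, V) = 28*V
X - p(t, 206) = -1994 - 28*206 = -1994 - 1*5768 = -1994 - 5768 = -7762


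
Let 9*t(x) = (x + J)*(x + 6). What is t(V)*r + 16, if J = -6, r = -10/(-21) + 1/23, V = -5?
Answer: 66791/4347 ≈ 15.365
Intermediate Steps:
r = 251/483 (r = -10*(-1/21) + 1*(1/23) = 10/21 + 1/23 = 251/483 ≈ 0.51967)
t(x) = (-6 + x)*(6 + x)/9 (t(x) = ((x - 6)*(x + 6))/9 = ((-6 + x)*(6 + x))/9 = (-6 + x)*(6 + x)/9)
t(V)*r + 16 = (-4 + (⅑)*(-5)²)*(251/483) + 16 = (-4 + (⅑)*25)*(251/483) + 16 = (-4 + 25/9)*(251/483) + 16 = -11/9*251/483 + 16 = -2761/4347 + 16 = 66791/4347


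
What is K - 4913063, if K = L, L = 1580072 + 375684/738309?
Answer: -820258958845/246103 ≈ -3.3330e+6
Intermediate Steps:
L = 388860584644/246103 (L = 1580072 + 375684*(1/738309) = 1580072 + 125228/246103 = 388860584644/246103 ≈ 1.5801e+6)
K = 388860584644/246103 ≈ 1.5801e+6
K - 4913063 = 388860584644/246103 - 4913063 = -820258958845/246103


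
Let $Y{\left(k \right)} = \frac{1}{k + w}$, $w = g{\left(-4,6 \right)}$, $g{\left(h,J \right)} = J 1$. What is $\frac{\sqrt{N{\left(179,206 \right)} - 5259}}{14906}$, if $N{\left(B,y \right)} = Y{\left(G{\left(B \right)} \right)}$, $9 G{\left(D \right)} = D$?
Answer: $\frac{i \sqrt{285503754}}{3473098} \approx 0.0048651 i$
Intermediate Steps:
$g{\left(h,J \right)} = J$
$w = 6$
$G{\left(D \right)} = \frac{D}{9}$
$Y{\left(k \right)} = \frac{1}{6 + k}$ ($Y{\left(k \right)} = \frac{1}{k + 6} = \frac{1}{6 + k}$)
$N{\left(B,y \right)} = \frac{1}{6 + \frac{B}{9}}$
$\frac{\sqrt{N{\left(179,206 \right)} - 5259}}{14906} = \frac{\sqrt{\frac{9}{54 + 179} - 5259}}{14906} = \sqrt{\frac{9}{233} - 5259} \cdot \frac{1}{14906} = \sqrt{- \frac{1225338}{233}} \cdot \frac{1}{14906} = \frac{i \sqrt{285503754}}{233} \cdot \frac{1}{14906} = \frac{i \sqrt{285503754}}{3473098}$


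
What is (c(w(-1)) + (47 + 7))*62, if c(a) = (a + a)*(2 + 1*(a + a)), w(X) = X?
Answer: 3348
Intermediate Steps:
c(a) = 2*a*(2 + 2*a) (c(a) = (2*a)*(2 + 1*(2*a)) = (2*a)*(2 + 2*a) = 2*a*(2 + 2*a))
(c(w(-1)) + (47 + 7))*62 = (4*(-1)*(1 - 1) + (47 + 7))*62 = (4*(-1)*0 + 54)*62 = (0 + 54)*62 = 54*62 = 3348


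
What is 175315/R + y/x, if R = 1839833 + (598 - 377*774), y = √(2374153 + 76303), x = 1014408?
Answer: 175315/1548633 + √612614/507204 ≈ 0.11475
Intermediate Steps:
y = 2*√612614 (y = √2450456 = 2*√612614 ≈ 1565.4)
R = 1548633 (R = 1839833 + (598 - 291798) = 1839833 - 291200 = 1548633)
175315/R + y/x = 175315/1548633 + (2*√612614)/1014408 = 175315*(1/1548633) + (2*√612614)*(1/1014408) = 175315/1548633 + √612614/507204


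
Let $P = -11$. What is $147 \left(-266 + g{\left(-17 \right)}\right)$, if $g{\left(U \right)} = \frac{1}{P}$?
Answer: $- \frac{430269}{11} \approx -39115.0$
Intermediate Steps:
$g{\left(U \right)} = - \frac{1}{11}$ ($g{\left(U \right)} = \frac{1}{-11} = - \frac{1}{11}$)
$147 \left(-266 + g{\left(-17 \right)}\right) = 147 \left(-266 - \frac{1}{11}\right) = 147 \left(- \frac{2927}{11}\right) = - \frac{430269}{11}$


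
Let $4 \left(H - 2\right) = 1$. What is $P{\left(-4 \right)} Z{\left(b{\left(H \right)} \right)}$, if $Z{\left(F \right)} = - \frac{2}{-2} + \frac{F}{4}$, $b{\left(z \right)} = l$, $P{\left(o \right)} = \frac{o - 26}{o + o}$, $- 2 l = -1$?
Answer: $\frac{135}{32} \approx 4.2188$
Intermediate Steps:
$H = \frac{9}{4}$ ($H = 2 + \frac{1}{4} \cdot 1 = 2 + \frac{1}{4} = \frac{9}{4} \approx 2.25$)
$l = \frac{1}{2}$ ($l = \left(- \frac{1}{2}\right) \left(-1\right) = \frac{1}{2} \approx 0.5$)
$P{\left(o \right)} = \frac{-26 + o}{2 o}$
$b{\left(z \right)} = \frac{1}{2}$
$Z{\left(F \right)} = 1 + \frac{F}{4}$ ($Z{\left(F \right)} = \left(-2\right) \left(- \frac{1}{2}\right) + F \frac{1}{4} = 1 + \frac{F}{4}$)
$P{\left(-4 \right)} Z{\left(b{\left(H \right)} \right)} = \frac{-26 - 4}{2 \left(-4\right)} \left(1 + \frac{1}{4} \cdot \frac{1}{2}\right) = \frac{1}{2} \left(- \frac{1}{4}\right) \left(-30\right) \left(1 + \frac{1}{8}\right) = \frac{15}{4} \cdot \frac{9}{8} = \frac{135}{32}$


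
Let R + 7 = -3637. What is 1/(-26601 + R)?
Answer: -1/30245 ≈ -3.3063e-5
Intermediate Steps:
R = -3644 (R = -7 - 3637 = -3644)
1/(-26601 + R) = 1/(-26601 - 3644) = 1/(-30245) = -1/30245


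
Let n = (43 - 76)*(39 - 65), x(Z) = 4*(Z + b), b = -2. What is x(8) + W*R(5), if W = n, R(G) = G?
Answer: 4314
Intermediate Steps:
x(Z) = -8 + 4*Z (x(Z) = 4*(Z - 2) = 4*(-2 + Z) = -8 + 4*Z)
n = 858 (n = -33*(-26) = 858)
W = 858
x(8) + W*R(5) = (-8 + 4*8) + 858*5 = (-8 + 32) + 4290 = 24 + 4290 = 4314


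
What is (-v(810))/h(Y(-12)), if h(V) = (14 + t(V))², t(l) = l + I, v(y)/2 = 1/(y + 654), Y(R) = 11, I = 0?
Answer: -1/457500 ≈ -2.1858e-6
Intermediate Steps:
v(y) = 2/(654 + y) (v(y) = 2/(y + 654) = 2/(654 + y))
t(l) = l (t(l) = l + 0 = l)
h(V) = (14 + V)²
(-v(810))/h(Y(-12)) = (-2/(654 + 810))/((14 + 11)²) = (-2/1464)/(25²) = -2/1464/625 = -1*1/732*(1/625) = -1/732*1/625 = -1/457500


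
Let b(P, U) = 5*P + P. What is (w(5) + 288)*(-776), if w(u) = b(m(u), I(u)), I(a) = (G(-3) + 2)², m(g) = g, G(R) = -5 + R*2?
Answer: -246768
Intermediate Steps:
G(R) = -5 + 2*R
I(a) = 81 (I(a) = ((-5 + 2*(-3)) + 2)² = ((-5 - 6) + 2)² = (-11 + 2)² = (-9)² = 81)
b(P, U) = 6*P
w(u) = 6*u
(w(5) + 288)*(-776) = (6*5 + 288)*(-776) = (30 + 288)*(-776) = 318*(-776) = -246768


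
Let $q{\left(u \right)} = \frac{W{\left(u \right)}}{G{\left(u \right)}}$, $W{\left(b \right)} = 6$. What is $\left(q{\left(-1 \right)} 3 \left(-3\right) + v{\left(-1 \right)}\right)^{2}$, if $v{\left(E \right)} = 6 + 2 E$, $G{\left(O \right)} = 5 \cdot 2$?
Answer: $\frac{49}{25} \approx 1.96$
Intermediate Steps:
$G{\left(O \right)} = 10$
$q{\left(u \right)} = \frac{3}{5}$ ($q{\left(u \right)} = \frac{6}{10} = 6 \cdot \frac{1}{10} = \frac{3}{5}$)
$\left(q{\left(-1 \right)} 3 \left(-3\right) + v{\left(-1 \right)}\right)^{2} = \left(\frac{3}{5} \cdot 3 \left(-3\right) + \left(6 + 2 \left(-1\right)\right)\right)^{2} = \left(\frac{9}{5} \left(-3\right) + \left(6 - 2\right)\right)^{2} = \left(- \frac{27}{5} + 4\right)^{2} = \left(- \frac{7}{5}\right)^{2} = \frac{49}{25}$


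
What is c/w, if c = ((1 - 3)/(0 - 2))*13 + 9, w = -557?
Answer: -22/557 ≈ -0.039497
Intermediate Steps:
c = 22 (c = -2/(-2)*13 + 9 = -2*(-½)*13 + 9 = 1*13 + 9 = 13 + 9 = 22)
c/w = 22/(-557) = 22*(-1/557) = -22/557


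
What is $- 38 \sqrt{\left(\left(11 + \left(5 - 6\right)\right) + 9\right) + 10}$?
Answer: $- 38 \sqrt{29} \approx -204.64$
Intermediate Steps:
$- 38 \sqrt{\left(\left(11 + \left(5 - 6\right)\right) + 9\right) + 10} = - 38 \sqrt{\left(\left(11 - 1\right) + 9\right) + 10} = - 38 \sqrt{\left(10 + 9\right) + 10} = - 38 \sqrt{19 + 10} = - 38 \sqrt{29}$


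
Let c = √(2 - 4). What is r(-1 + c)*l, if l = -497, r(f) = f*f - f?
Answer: 1491*I*√2 ≈ 2108.6*I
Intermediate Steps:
c = I*√2 (c = √(-2) = I*√2 ≈ 1.4142*I)
r(f) = f² - f
r(-1 + c)*l = ((-1 + I*√2)*(-1 + (-1 + I*√2)))*(-497) = ((-1 + I*√2)*(-2 + I*√2))*(-497) = -497*(-1 + I*√2)*(-2 + I*√2)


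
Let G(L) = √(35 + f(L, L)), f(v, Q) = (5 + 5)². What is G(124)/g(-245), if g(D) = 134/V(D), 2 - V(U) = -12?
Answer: 21*√15/67 ≈ 1.2139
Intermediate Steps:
f(v, Q) = 100 (f(v, Q) = 10² = 100)
V(U) = 14 (V(U) = 2 - 1*(-12) = 2 + 12 = 14)
G(L) = 3*√15 (G(L) = √(35 + 100) = √135 = 3*√15)
g(D) = 67/7 (g(D) = 134/14 = 134*(1/14) = 67/7)
G(124)/g(-245) = (3*√15)/(67/7) = (3*√15)*(7/67) = 21*√15/67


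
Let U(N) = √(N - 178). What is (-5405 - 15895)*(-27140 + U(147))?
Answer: 578082000 - 21300*I*√31 ≈ 5.7808e+8 - 1.1859e+5*I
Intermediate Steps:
U(N) = √(-178 + N)
(-5405 - 15895)*(-27140 + U(147)) = (-5405 - 15895)*(-27140 + √(-178 + 147)) = -21300*(-27140 + √(-31)) = -21300*(-27140 + I*√31) = 578082000 - 21300*I*√31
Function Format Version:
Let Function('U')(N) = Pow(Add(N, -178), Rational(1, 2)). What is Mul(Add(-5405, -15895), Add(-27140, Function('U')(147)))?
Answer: Add(578082000, Mul(-21300, I, Pow(31, Rational(1, 2)))) ≈ Add(5.7808e+8, Mul(-1.1859e+5, I))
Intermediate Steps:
Function('U')(N) = Pow(Add(-178, N), Rational(1, 2))
Mul(Add(-5405, -15895), Add(-27140, Function('U')(147))) = Mul(Add(-5405, -15895), Add(-27140, Pow(Add(-178, 147), Rational(1, 2)))) = Mul(-21300, Add(-27140, Pow(-31, Rational(1, 2)))) = Mul(-21300, Add(-27140, Mul(I, Pow(31, Rational(1, 2))))) = Add(578082000, Mul(-21300, I, Pow(31, Rational(1, 2))))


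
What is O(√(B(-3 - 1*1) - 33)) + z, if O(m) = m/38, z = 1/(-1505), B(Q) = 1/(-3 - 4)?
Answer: -1/1505 + I*√406/133 ≈ -0.00066445 + 0.1515*I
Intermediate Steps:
B(Q) = -⅐ (B(Q) = 1/(-7) = -⅐)
z = -1/1505 ≈ -0.00066445
O(m) = m/38 (O(m) = m*(1/38) = m/38)
O(√(B(-3 - 1*1) - 33)) + z = √(-⅐ - 33)/38 - 1/1505 = √(-232/7)/38 - 1/1505 = (2*I*√406/7)/38 - 1/1505 = I*√406/133 - 1/1505 = -1/1505 + I*√406/133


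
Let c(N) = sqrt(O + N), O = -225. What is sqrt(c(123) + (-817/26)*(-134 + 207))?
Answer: sqrt(-1550666 + 676*I*sqrt(102))/26 ≈ 0.10543 + 47.895*I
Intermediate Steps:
c(N) = sqrt(-225 + N)
sqrt(c(123) + (-817/26)*(-134 + 207)) = sqrt(sqrt(-225 + 123) + (-817/26)*(-134 + 207)) = sqrt(sqrt(-102) - 817*1/26*73) = sqrt(I*sqrt(102) - 817/26*73) = sqrt(I*sqrt(102) - 59641/26) = sqrt(-59641/26 + I*sqrt(102))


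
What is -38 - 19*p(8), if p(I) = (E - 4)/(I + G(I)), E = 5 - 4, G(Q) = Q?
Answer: -551/16 ≈ -34.438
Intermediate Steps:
E = 1
p(I) = -3/(2*I) (p(I) = (1 - 4)/(I + I) = -3*1/(2*I) = -3/(2*I))
-38 - 19*p(8) = -38 - (-57)/(2*8) = -38 - 19*(-3/16) = -38 + 57/16 = -551/16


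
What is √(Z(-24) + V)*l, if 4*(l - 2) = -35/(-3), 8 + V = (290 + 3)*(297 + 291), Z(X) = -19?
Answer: 59*√172257/12 ≈ 2040.6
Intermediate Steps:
V = 172276 (V = -8 + (290 + 3)*(297 + 291) = -8 + 293*588 = -8 + 172284 = 172276)
l = 59/12 (l = 2 + (-35/(-3))/4 = 2 + (-35*(-⅓))/4 = 2 + (¼)*(35/3) = 2 + 35/12 = 59/12 ≈ 4.9167)
√(Z(-24) + V)*l = √(-19 + 172276)*(59/12) = √172257*(59/12) = 59*√172257/12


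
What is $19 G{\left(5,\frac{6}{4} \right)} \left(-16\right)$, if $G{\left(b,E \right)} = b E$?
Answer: $-2280$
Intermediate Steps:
$G{\left(b,E \right)} = E b$
$19 G{\left(5,\frac{6}{4} \right)} \left(-16\right) = 19 \cdot \frac{6}{4} \cdot 5 \left(-16\right) = 19 \cdot 6 \cdot \frac{1}{4} \cdot 5 \left(-16\right) = 19 \cdot \frac{3}{2} \cdot 5 \left(-16\right) = 19 \cdot \frac{15}{2} \left(-16\right) = \frac{285}{2} \left(-16\right) = -2280$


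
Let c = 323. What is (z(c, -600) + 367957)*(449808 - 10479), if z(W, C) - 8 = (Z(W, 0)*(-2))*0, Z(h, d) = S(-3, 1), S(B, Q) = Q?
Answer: 161657695485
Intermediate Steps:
Z(h, d) = 1
z(W, C) = 8 (z(W, C) = 8 + (1*(-2))*0 = 8 - 2*0 = 8 + 0 = 8)
(z(c, -600) + 367957)*(449808 - 10479) = (8 + 367957)*(449808 - 10479) = 367965*439329 = 161657695485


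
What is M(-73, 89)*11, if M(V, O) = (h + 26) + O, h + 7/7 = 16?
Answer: 1430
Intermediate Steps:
h = 15 (h = -1 + 16 = 15)
M(V, O) = 41 + O (M(V, O) = (15 + 26) + O = 41 + O)
M(-73, 89)*11 = (41 + 89)*11 = 130*11 = 1430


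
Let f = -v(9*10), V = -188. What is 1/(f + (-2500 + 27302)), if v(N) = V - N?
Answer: 1/25080 ≈ 3.9872e-5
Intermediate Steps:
v(N) = -188 - N
f = 278 (f = -(-188 - 9*10) = -(-188 - 1*90) = -(-188 - 90) = -1*(-278) = 278)
1/(f + (-2500 + 27302)) = 1/(278 + (-2500 + 27302)) = 1/(278 + 24802) = 1/25080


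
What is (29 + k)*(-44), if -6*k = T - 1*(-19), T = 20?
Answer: -990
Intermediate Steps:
k = -13/2 (k = -(20 - 1*(-19))/6 = -(20 + 19)/6 = -⅙*39 = -13/2 ≈ -6.5000)
(29 + k)*(-44) = (29 - 13/2)*(-44) = (45/2)*(-44) = -990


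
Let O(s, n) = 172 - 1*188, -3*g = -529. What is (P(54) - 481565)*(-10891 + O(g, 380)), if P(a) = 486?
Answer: 5247128653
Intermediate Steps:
g = 529/3 (g = -⅓*(-529) = 529/3 ≈ 176.33)
O(s, n) = -16 (O(s, n) = 172 - 188 = -16)
(P(54) - 481565)*(-10891 + O(g, 380)) = (486 - 481565)*(-10891 - 16) = -481079*(-10907) = 5247128653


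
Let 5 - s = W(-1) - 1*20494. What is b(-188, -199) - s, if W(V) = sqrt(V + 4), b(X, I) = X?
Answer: -20687 + sqrt(3) ≈ -20685.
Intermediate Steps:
W(V) = sqrt(4 + V)
s = 20499 - sqrt(3) (s = 5 - (sqrt(4 - 1) - 1*20494) = 5 - (sqrt(3) - 20494) = 5 - (-20494 + sqrt(3)) = 5 + (20494 - sqrt(3)) = 20499 - sqrt(3) ≈ 20497.)
b(-188, -199) - s = -188 - (20499 - sqrt(3)) = -188 + (-20499 + sqrt(3)) = -20687 + sqrt(3)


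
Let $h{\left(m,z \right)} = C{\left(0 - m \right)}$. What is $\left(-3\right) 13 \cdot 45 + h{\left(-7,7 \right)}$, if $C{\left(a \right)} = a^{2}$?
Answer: $-1706$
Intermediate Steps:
$h{\left(m,z \right)} = m^{2}$ ($h{\left(m,z \right)} = \left(0 - m\right)^{2} = \left(- m\right)^{2} = m^{2}$)
$\left(-3\right) 13 \cdot 45 + h{\left(-7,7 \right)} = \left(-3\right) 13 \cdot 45 + \left(-7\right)^{2} = \left(-39\right) 45 + 49 = -1755 + 49 = -1706$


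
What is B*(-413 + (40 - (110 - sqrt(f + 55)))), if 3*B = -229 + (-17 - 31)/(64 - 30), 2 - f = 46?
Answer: 630637/17 - 3917*sqrt(11)/51 ≈ 36842.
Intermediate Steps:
f = -44 (f = 2 - 1*46 = 2 - 46 = -44)
B = -3917/51 (B = (-229 + (-17 - 31)/(64 - 30))/3 = (-229 - 48/34)/3 = (-229 - 48*1/34)/3 = (-229 - 24/17)/3 = (1/3)*(-3917/17) = -3917/51 ≈ -76.804)
B*(-413 + (40 - (110 - sqrt(f + 55)))) = -3917*(-413 + (40 - (110 - sqrt(-44 + 55))))/51 = -3917*(-413 + (40 - (110 - sqrt(11))))/51 = -3917*(-413 + (40 + (-110 + sqrt(11))))/51 = -3917*(-413 + (-70 + sqrt(11)))/51 = -3917*(-483 + sqrt(11))/51 = 630637/17 - 3917*sqrt(11)/51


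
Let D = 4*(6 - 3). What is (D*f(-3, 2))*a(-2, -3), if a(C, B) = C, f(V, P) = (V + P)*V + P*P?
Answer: -168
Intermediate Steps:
f(V, P) = P² + V*(P + V) (f(V, P) = (P + V)*V + P² = V*(P + V) + P² = P² + V*(P + V))
D = 12 (D = 4*3 = 12)
(D*f(-3, 2))*a(-2, -3) = (12*(2² + (-3)² + 2*(-3)))*(-2) = (12*(4 + 9 - 6))*(-2) = (12*7)*(-2) = 84*(-2) = -168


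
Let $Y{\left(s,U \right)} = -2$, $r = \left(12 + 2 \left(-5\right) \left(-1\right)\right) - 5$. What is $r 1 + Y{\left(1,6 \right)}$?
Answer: $15$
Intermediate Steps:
$r = 17$ ($r = \left(12 - -10\right) - 5 = \left(12 + 10\right) - 5 = 22 - 5 = 17$)
$r 1 + Y{\left(1,6 \right)} = 17 \cdot 1 - 2 = 17 - 2 = 15$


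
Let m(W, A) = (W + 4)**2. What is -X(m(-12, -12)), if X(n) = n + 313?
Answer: -377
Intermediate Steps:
m(W, A) = (4 + W)**2
X(n) = 313 + n
-X(m(-12, -12)) = -(313 + (4 - 12)**2) = -(313 + (-8)**2) = -(313 + 64) = -1*377 = -377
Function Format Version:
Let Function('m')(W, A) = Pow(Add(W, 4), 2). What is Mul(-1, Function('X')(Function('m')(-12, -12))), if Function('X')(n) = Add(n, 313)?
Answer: -377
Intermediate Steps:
Function('m')(W, A) = Pow(Add(4, W), 2)
Function('X')(n) = Add(313, n)
Mul(-1, Function('X')(Function('m')(-12, -12))) = Mul(-1, Add(313, Pow(Add(4, -12), 2))) = Mul(-1, Add(313, Pow(-8, 2))) = Mul(-1, Add(313, 64)) = Mul(-1, 377) = -377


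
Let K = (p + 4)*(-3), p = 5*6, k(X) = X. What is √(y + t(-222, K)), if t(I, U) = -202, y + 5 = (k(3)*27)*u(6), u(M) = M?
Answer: 3*√31 ≈ 16.703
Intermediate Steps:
p = 30
K = -102 (K = (30 + 4)*(-3) = 34*(-3) = -102)
y = 481 (y = -5 + (3*27)*6 = -5 + 81*6 = -5 + 486 = 481)
√(y + t(-222, K)) = √(481 - 202) = √279 = 3*√31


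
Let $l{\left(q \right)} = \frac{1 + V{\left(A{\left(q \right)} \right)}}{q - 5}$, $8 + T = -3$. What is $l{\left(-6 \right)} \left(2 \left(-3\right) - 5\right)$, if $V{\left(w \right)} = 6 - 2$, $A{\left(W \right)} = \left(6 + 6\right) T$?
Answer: $5$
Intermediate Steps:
$T = -11$ ($T = -8 - 3 = -11$)
$A{\left(W \right)} = -132$ ($A{\left(W \right)} = \left(6 + 6\right) \left(-11\right) = 12 \left(-11\right) = -132$)
$V{\left(w \right)} = 4$ ($V{\left(w \right)} = 6 - 2 = 4$)
$l{\left(q \right)} = \frac{5}{-5 + q}$ ($l{\left(q \right)} = \frac{1 + 4}{q - 5} = \frac{5}{-5 + q}$)
$l{\left(-6 \right)} \left(2 \left(-3\right) - 5\right) = \frac{5}{-5 - 6} \left(2 \left(-3\right) - 5\right) = \frac{5}{-11} \left(-6 - 5\right) = 5 \left(- \frac{1}{11}\right) \left(-11\right) = \left(- \frac{5}{11}\right) \left(-11\right) = 5$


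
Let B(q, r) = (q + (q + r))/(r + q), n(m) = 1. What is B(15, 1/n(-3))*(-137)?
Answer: -4247/16 ≈ -265.44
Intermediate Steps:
B(q, r) = (r + 2*q)/(q + r)
B(15, 1/n(-3))*(-137) = ((1/1 + 2*15)/(15 + 1/1))*(-137) = ((1 + 30)/(15 + 1))*(-137) = (31/16)*(-137) = -4247/16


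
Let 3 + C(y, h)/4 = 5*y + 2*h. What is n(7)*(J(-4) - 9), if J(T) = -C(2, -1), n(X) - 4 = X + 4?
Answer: -435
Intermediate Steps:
n(X) = 8 + X (n(X) = 4 + (X + 4) = 4 + (4 + X) = 8 + X)
C(y, h) = -12 + 8*h + 20*y (C(y, h) = -12 + 4*(5*y + 2*h) = -12 + 4*(2*h + 5*y) = -12 + (8*h + 20*y) = -12 + 8*h + 20*y)
J(T) = -20 (J(T) = -(-12 + 8*(-1) + 20*2) = -(-12 - 8 + 40) = -1*20 = -20)
n(7)*(J(-4) - 9) = (8 + 7)*(-20 - 9) = 15*(-29) = -435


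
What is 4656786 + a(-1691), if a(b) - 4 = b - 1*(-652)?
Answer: 4655751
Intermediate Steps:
a(b) = 656 + b (a(b) = 4 + (b - 1*(-652)) = 4 + (b + 652) = 4 + (652 + b) = 656 + b)
4656786 + a(-1691) = 4656786 + (656 - 1691) = 4656786 - 1035 = 4655751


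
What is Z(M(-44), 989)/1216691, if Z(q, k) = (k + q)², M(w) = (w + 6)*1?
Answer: 904401/1216691 ≈ 0.74333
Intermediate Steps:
M(w) = 6 + w (M(w) = (6 + w)*1 = 6 + w)
Z(M(-44), 989)/1216691 = (989 + (6 - 44))²/1216691 = (989 - 38)²*(1/1216691) = 951²*(1/1216691) = 904401*(1/1216691) = 904401/1216691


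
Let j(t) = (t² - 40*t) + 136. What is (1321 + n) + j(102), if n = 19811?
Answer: 27592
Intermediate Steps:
j(t) = 136 + t² - 40*t
(1321 + n) + j(102) = (1321 + 19811) + (136 + 102² - 40*102) = 21132 + (136 + 10404 - 4080) = 21132 + 6460 = 27592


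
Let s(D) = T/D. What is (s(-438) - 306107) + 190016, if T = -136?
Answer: -25423861/219 ≈ -1.1609e+5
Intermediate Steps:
s(D) = -136/D
(s(-438) - 306107) + 190016 = (-136/(-438) - 306107) + 190016 = (-136*(-1/438) - 306107) + 190016 = (68/219 - 306107) + 190016 = -67037365/219 + 190016 = -25423861/219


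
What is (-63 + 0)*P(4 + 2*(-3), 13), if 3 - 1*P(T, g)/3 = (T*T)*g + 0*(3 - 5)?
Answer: 9261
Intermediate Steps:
P(T, g) = 9 - 3*g*T**2 (P(T, g) = 9 - 3*((T*T)*g + 0*(3 - 5)) = 9 - 3*(T**2*g + 0*(-2)) = 9 - 3*(g*T**2 + 0) = 9 - 3*g*T**2)
(-63 + 0)*P(4 + 2*(-3), 13) = (-63 + 0)*(9 - 3*13*(4 + 2*(-3))**2) = -63*(9 - 3*13*(4 - 6)**2) = -63*(9 - 3*13*(-2)**2) = -63*(9 - 3*13*4) = -63*(9 - 156) = -63*(-147) = 9261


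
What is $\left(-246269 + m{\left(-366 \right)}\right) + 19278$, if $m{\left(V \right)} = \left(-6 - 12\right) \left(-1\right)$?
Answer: $-226973$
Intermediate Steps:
$m{\left(V \right)} = 18$ ($m{\left(V \right)} = \left(-18\right) \left(-1\right) = 18$)
$\left(-246269 + m{\left(-366 \right)}\right) + 19278 = \left(-246269 + 18\right) + 19278 = -246251 + 19278 = -226973$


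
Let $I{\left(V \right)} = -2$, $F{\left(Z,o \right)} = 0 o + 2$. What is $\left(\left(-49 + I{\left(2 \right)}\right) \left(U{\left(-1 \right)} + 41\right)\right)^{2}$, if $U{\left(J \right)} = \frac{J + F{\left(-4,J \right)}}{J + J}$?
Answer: $\frac{17065161}{4} \approx 4.2663 \cdot 10^{6}$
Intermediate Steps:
$F{\left(Z,o \right)} = 2$ ($F{\left(Z,o \right)} = 0 + 2 = 2$)
$U{\left(J \right)} = \frac{2 + J}{2 J}$ ($U{\left(J \right)} = \frac{J + 2}{J + J} = \frac{2 + J}{2 J}$)
$\left(\left(-49 + I{\left(2 \right)}\right) \left(U{\left(-1 \right)} + 41\right)\right)^{2} = \left(\left(-49 - 2\right) \left(\frac{2 - 1}{2 \left(-1\right)} + 41\right)\right)^{2} = \left(- 51 \left(\frac{1}{2} \left(-1\right) 1 + 41\right)\right)^{2} = \left(- 51 \left(- \frac{1}{2} + 41\right)\right)^{2} = \left(\left(-51\right) \frac{81}{2}\right)^{2} = \left(- \frac{4131}{2}\right)^{2} = \frac{17065161}{4}$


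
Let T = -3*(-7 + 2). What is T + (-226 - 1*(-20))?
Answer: -191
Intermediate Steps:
T = 15 (T = -3*(-5) = 15)
T + (-226 - 1*(-20)) = 15 + (-226 - 1*(-20)) = 15 + (-226 + 20) = 15 - 206 = -191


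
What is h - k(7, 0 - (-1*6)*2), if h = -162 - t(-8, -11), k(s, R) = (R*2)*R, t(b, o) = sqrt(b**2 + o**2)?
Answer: -450 - sqrt(185) ≈ -463.60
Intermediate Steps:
k(s, R) = 2*R**2 (k(s, R) = (2*R)*R = 2*R**2)
h = -162 - sqrt(185) (h = -162 - sqrt((-8)**2 + (-11)**2) = -162 - sqrt(64 + 121) = -162 - sqrt(185) ≈ -175.60)
h - k(7, 0 - (-1*6)*2) = (-162 - sqrt(185)) - 2*(0 - (-1*6)*2)**2 = (-162 - sqrt(185)) - 2*(0 - (-6)*2)**2 = (-162 - sqrt(185)) - 2*(0 - 1*(-12))**2 = (-162 - sqrt(185)) - 2*(0 + 12)**2 = (-162 - sqrt(185)) - 2*12**2 = (-162 - sqrt(185)) - 2*144 = (-162 - sqrt(185)) - 1*288 = (-162 - sqrt(185)) - 288 = -450 - sqrt(185)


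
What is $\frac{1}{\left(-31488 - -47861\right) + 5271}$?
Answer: $\frac{1}{21644} \approx 4.6202 \cdot 10^{-5}$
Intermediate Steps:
$\frac{1}{\left(-31488 - -47861\right) + 5271} = \frac{1}{\left(-31488 + 47861\right) + 5271} = \frac{1}{16373 + 5271} = \frac{1}{21644}$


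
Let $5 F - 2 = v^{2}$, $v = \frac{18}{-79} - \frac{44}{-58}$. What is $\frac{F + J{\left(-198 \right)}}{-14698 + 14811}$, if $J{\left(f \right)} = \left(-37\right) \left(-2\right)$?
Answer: $\frac{1953987988}{2965504765} \approx 0.65891$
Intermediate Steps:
$v = \frac{1216}{2291}$ ($v = 18 \left(- \frac{1}{79}\right) - - \frac{22}{29} = - \frac{18}{79} + \frac{22}{29} = \frac{1216}{2291} \approx 0.53077$)
$J{\left(f \right)} = 74$
$F = \frac{11976018}{26243405}$ ($F = \frac{2}{5} + \frac{\left(\frac{1216}{2291}\right)^{2}}{5} = \frac{2}{5} + \frac{1}{5} \cdot \frac{1478656}{5248681} = \frac{2}{5} + \frac{1478656}{26243405} = \frac{11976018}{26243405} \approx 0.45634$)
$\frac{F + J{\left(-198 \right)}}{-14698 + 14811} = \frac{\frac{11976018}{26243405} + 74}{-14698 + 14811} = \frac{1953987988}{26243405 \cdot 113} = \frac{1953987988}{26243405} \cdot \frac{1}{113} = \frac{1953987988}{2965504765}$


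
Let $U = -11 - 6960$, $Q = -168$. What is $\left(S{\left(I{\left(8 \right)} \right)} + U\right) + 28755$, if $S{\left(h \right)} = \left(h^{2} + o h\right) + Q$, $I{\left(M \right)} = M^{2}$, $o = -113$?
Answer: $18480$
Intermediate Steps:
$U = -6971$ ($U = -11 - 6960 = -6971$)
$S{\left(h \right)} = -168 + h^{2} - 113 h$ ($S{\left(h \right)} = \left(h^{2} - 113 h\right) - 168 = -168 + h^{2} - 113 h$)
$\left(S{\left(I{\left(8 \right)} \right)} + U\right) + 28755 = \left(\left(-168 + \left(8^{2}\right)^{2} - 113 \cdot 8^{2}\right) - 6971\right) + 28755 = \left(\left(-168 + 64^{2} - 7232\right) - 6971\right) + 28755 = \left(\left(-168 + 4096 - 7232\right) - 6971\right) + 28755 = \left(-3304 - 6971\right) + 28755 = -10275 + 28755 = 18480$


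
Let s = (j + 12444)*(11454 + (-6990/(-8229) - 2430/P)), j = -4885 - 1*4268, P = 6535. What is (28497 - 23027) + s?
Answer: 135166036288676/3585101 ≈ 3.7702e+7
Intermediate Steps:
j = -9153 (j = -4885 - 4268 = -9153)
s = 135146425786206/3585101 (s = (-9153 + 12444)*(11454 + (-6990/(-8229) - 2430/6535)) = 3291*(11454 + (-6990*(-1/8229) - 2430*1/6535)) = 3291*(11454 + (2330/2743 - 486/1307)) = 3291*(11454 + 1712212/3585101) = 3291*(41065459066/3585101) = 135146425786206/3585101 ≈ 3.7697e+7)
(28497 - 23027) + s = (28497 - 23027) + 135146425786206/3585101 = 5470 + 135146425786206/3585101 = 135166036288676/3585101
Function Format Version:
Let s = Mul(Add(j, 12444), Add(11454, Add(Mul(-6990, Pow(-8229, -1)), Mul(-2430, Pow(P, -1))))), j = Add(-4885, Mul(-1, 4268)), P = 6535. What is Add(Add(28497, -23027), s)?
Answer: Rational(135166036288676, 3585101) ≈ 3.7702e+7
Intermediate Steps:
j = -9153 (j = Add(-4885, -4268) = -9153)
s = Rational(135146425786206, 3585101) (s = Mul(Add(-9153, 12444), Add(11454, Add(Mul(-6990, Pow(-8229, -1)), Mul(-2430, Pow(6535, -1))))) = Mul(3291, Add(11454, Add(Mul(-6990, Rational(-1, 8229)), Mul(-2430, Rational(1, 6535))))) = Mul(3291, Add(11454, Add(Rational(2330, 2743), Rational(-486, 1307)))) = Mul(3291, Add(11454, Rational(1712212, 3585101))) = Mul(3291, Rational(41065459066, 3585101)) = Rational(135146425786206, 3585101) ≈ 3.7697e+7)
Add(Add(28497, -23027), s) = Add(Add(28497, -23027), Rational(135146425786206, 3585101)) = Add(5470, Rational(135146425786206, 3585101)) = Rational(135166036288676, 3585101)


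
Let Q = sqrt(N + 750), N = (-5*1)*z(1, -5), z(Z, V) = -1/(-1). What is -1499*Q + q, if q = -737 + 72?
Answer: -665 - 1499*sqrt(745) ≈ -41580.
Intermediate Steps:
z(Z, V) = 1 (z(Z, V) = -1*(-1) = 1)
N = -5 (N = -5*1*1 = -5*1 = -5)
q = -665
Q = sqrt(745) (Q = sqrt(-5 + 750) = sqrt(745) ≈ 27.295)
-1499*Q + q = -1499*sqrt(745) - 665 = -665 - 1499*sqrt(745)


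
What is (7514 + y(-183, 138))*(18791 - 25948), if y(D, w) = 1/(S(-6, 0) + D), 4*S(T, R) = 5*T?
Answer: -20489288624/381 ≈ -5.3778e+7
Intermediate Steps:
S(T, R) = 5*T/4 (S(T, R) = (5*T)/4 = 5*T/4)
y(D, w) = 1/(-15/2 + D) (y(D, w) = 1/((5/4)*(-6) + D) = 1/(-15/2 + D))
(7514 + y(-183, 138))*(18791 - 25948) = (7514 + 2/(-15 + 2*(-183)))*(18791 - 25948) = (7514 + 2/(-15 - 366))*(-7157) = (7514 + 2/(-381))*(-7157) = (7514 + 2*(-1/381))*(-7157) = (7514 - 2/381)*(-7157) = (2862832/381)*(-7157) = -20489288624/381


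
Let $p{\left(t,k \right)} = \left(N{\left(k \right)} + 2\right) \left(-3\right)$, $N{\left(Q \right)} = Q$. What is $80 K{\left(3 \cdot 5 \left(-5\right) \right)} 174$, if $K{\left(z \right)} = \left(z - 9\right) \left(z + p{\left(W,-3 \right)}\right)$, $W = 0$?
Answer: $84188160$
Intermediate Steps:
$p{\left(t,k \right)} = -6 - 3 k$ ($p{\left(t,k \right)} = \left(k + 2\right) \left(-3\right) = \left(2 + k\right) \left(-3\right) = -6 - 3 k$)
$K{\left(z \right)} = \left(-9 + z\right) \left(3 + z\right)$ ($K{\left(z \right)} = \left(z - 9\right) \left(z - -3\right) = \left(-9 + z\right) \left(z + \left(-6 + 9\right)\right) = \left(-9 + z\right) \left(z + 3\right) = \left(-9 + z\right) \left(3 + z\right)$)
$80 K{\left(3 \cdot 5 \left(-5\right) \right)} 174 = 80 \left(-27 + \left(3 \cdot 5 \left(-5\right)\right)^{2} - 6 \cdot 3 \cdot 5 \left(-5\right)\right) 174 = 80 \left(-27 + \left(15 \left(-5\right)\right)^{2} - 6 \cdot 15 \left(-5\right)\right) 174 = 80 \left(-27 + \left(-75\right)^{2} - -450\right) 174 = 80 \left(-27 + 5625 + 450\right) 174 = 80 \cdot 6048 \cdot 174 = 483840 \cdot 174 = 84188160$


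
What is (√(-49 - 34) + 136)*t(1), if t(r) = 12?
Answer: 1632 + 12*I*√83 ≈ 1632.0 + 109.33*I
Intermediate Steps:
(√(-49 - 34) + 136)*t(1) = (√(-49 - 34) + 136)*12 = (√(-83) + 136)*12 = (I*√83 + 136)*12 = (136 + I*√83)*12 = 1632 + 12*I*√83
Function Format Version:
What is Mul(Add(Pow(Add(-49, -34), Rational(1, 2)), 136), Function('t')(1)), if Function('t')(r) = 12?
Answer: Add(1632, Mul(12, I, Pow(83, Rational(1, 2)))) ≈ Add(1632.0, Mul(109.33, I))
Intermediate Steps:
Mul(Add(Pow(Add(-49, -34), Rational(1, 2)), 136), Function('t')(1)) = Mul(Add(Pow(Add(-49, -34), Rational(1, 2)), 136), 12) = Mul(Add(Pow(-83, Rational(1, 2)), 136), 12) = Mul(Add(Mul(I, Pow(83, Rational(1, 2))), 136), 12) = Mul(Add(136, Mul(I, Pow(83, Rational(1, 2)))), 12) = Add(1632, Mul(12, I, Pow(83, Rational(1, 2))))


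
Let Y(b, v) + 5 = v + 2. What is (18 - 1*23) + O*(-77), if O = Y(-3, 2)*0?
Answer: -5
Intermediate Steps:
Y(b, v) = -3 + v (Y(b, v) = -5 + (v + 2) = -5 + (2 + v) = -3 + v)
O = 0 (O = (-3 + 2)*0 = -1*0 = 0)
(18 - 1*23) + O*(-77) = (18 - 1*23) + 0*(-77) = (18 - 23) + 0 = -5 + 0 = -5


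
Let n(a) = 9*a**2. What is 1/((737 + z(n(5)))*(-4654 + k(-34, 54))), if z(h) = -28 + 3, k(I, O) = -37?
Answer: -1/3339992 ≈ -2.9940e-7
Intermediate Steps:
z(h) = -25
1/((737 + z(n(5)))*(-4654 + k(-34, 54))) = 1/((737 - 25)*(-4654 - 37)) = 1/(712*(-4691)) = 1/(-3339992) = -1/3339992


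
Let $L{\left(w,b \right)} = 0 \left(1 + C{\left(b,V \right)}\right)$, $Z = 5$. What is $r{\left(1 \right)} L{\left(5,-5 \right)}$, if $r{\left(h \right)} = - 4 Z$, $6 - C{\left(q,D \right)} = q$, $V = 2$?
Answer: $0$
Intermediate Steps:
$C{\left(q,D \right)} = 6 - q$
$L{\left(w,b \right)} = 0$ ($L{\left(w,b \right)} = 0 \left(1 - \left(-6 + b\right)\right) = 0 \left(7 - b\right) = 0$)
$r{\left(h \right)} = -20$ ($r{\left(h \right)} = \left(-4\right) 5 = -20$)
$r{\left(1 \right)} L{\left(5,-5 \right)} = \left(-20\right) 0 = 0$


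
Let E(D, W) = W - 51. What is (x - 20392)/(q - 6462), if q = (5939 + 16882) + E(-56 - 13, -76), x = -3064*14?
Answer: -7911/2029 ≈ -3.8990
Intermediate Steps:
E(D, W) = -51 + W
x = -42896
q = 22694 (q = (5939 + 16882) + (-51 - 76) = 22821 - 127 = 22694)
(x - 20392)/(q - 6462) = (-42896 - 20392)/(22694 - 6462) = -63288/16232 = -63288*1/16232 = -7911/2029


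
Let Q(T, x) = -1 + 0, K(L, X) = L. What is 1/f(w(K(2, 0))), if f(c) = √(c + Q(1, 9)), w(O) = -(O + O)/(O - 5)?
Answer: √3 ≈ 1.7320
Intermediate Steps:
Q(T, x) = -1
w(O) = -2*O/(-5 + O)
f(c) = √(-1 + c) (f(c) = √(c - 1) = √(-1 + c))
1/f(w(K(2, 0))) = 1/(√(-1 - 2*2/(-5 + 2))) = 1/(√(-1 - 2*2/(-3))) = 1/(√(-1 - 2*2*(-⅓))) = 1/(√(-1 + 4/3)) = 1/(√(⅓)) = 1/(√3/3) = √3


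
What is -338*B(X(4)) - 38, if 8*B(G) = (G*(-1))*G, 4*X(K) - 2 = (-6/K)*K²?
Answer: 19841/16 ≈ 1240.1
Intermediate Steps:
X(K) = ½ - 3*K/2 (X(K) = ½ + ((-6/K)*K²)/4 = ½ + (-6*K)/4 = ½ - 3*K/2)
B(G) = -G²/8 (B(G) = ((G*(-1))*G)/8 = ((-G)*G)/8 = (-G²)/8 = -G²/8)
-338*B(X(4)) - 38 = -(-169)*(½ - 3/2*4)²/4 - 38 = -(-169)*(½ - 6)²/4 - 38 = -(-169)*(-11/2)²/4 - 38 = -(-169)*121/(4*4) - 38 = -338*(-121/32) - 38 = 20449/16 - 38 = 19841/16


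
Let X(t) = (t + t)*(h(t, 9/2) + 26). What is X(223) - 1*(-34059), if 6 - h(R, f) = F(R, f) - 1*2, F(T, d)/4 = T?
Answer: -348609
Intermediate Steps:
F(T, d) = 4*T
h(R, f) = 8 - 4*R (h(R, f) = 6 - (4*R - 1*2) = 6 - (4*R - 2) = 6 - (-2 + 4*R) = 6 + (2 - 4*R) = 8 - 4*R)
X(t) = 2*t*(34 - 4*t) (X(t) = (t + t)*((8 - 4*t) + 26) = (2*t)*(34 - 4*t) = 2*t*(34 - 4*t))
X(223) - 1*(-34059) = 4*223*(17 - 2*223) - 1*(-34059) = 4*223*(17 - 446) + 34059 = 4*223*(-429) + 34059 = -382668 + 34059 = -348609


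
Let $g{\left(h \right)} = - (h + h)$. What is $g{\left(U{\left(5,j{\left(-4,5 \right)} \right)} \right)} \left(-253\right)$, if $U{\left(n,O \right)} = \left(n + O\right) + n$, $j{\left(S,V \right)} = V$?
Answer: $7590$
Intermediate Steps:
$U{\left(n,O \right)} = O + 2 n$ ($U{\left(n,O \right)} = \left(O + n\right) + n = O + 2 n$)
$g{\left(h \right)} = - 2 h$
$g{\left(U{\left(5,j{\left(-4,5 \right)} \right)} \right)} \left(-253\right) = - 2 \left(5 + 2 \cdot 5\right) \left(-253\right) = - 2 \left(5 + 10\right) \left(-253\right) = \left(-2\right) 15 \left(-253\right) = \left(-30\right) \left(-253\right) = 7590$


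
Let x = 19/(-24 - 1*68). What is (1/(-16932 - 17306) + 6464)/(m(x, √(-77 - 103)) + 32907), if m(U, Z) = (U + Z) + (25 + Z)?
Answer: 6168801153045570/31427880781135979 - 11239232063904*I*√5/157139403905679895 ≈ 0.19628 - 0.00015993*I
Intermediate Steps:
x = -19/92 (x = 19/(-24 - 68) = 19/(-92) = 19*(-1/92) = -19/92 ≈ -0.20652)
m(U, Z) = 25 + U + 2*Z
(1/(-16932 - 17306) + 6464)/(m(x, √(-77 - 103)) + 32907) = (1/(-16932 - 17306) + 6464)/((25 - 19/92 + 2*√(-77 - 103)) + 32907) = (1/(-34238) + 6464)/((25 - 19/92 + 2*√(-180)) + 32907) = (-1/34238 + 6464)/((25 - 19/92 + 2*(6*I*√5)) + 32907) = 221314431/(34238*((25 - 19/92 + 12*I*√5) + 32907)) = 221314431/(34238*((2281/92 + 12*I*√5) + 32907)) = 221314431/(34238*(3029725/92 + 12*I*√5))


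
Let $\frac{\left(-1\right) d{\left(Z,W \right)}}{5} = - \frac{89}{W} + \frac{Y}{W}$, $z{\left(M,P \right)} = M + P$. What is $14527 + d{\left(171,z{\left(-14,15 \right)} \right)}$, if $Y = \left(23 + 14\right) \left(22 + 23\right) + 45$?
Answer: $6422$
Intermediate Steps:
$Y = 1710$ ($Y = 37 \cdot 45 + 45 = 1665 + 45 = 1710$)
$d{\left(Z,W \right)} = - \frac{8105}{W}$ ($d{\left(Z,W \right)} = - 5 \left(- \frac{89}{W} + \frac{1710}{W}\right) = - 5 \frac{1621}{W} = - \frac{8105}{W}$)
$14527 + d{\left(171,z{\left(-14,15 \right)} \right)} = 14527 - \frac{8105}{-14 + 15} = 14527 - \frac{8105}{1} = 14527 - 8105 = 6422$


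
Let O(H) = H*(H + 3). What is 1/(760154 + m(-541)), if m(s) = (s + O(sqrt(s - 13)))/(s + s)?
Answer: 1082*I/(3*sqrt(554) + 822487723*I) ≈ 1.3155e-6 + 1.1294e-13*I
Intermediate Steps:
O(H) = H*(3 + H)
m(s) = (s + sqrt(-13 + s)*(3 + sqrt(-13 + s)))/(2*s) (m(s) = (s + sqrt(s - 13)*(3 + sqrt(s - 13)))/(s + s) = (s + sqrt(-13 + s)*(3 + sqrt(-13 + s)))/((2*s)) = (s + sqrt(-13 + s)*(3 + sqrt(-13 + s)))*(1/(2*s)) = (s + sqrt(-13 + s)*(3 + sqrt(-13 + s)))/(2*s))
1/(760154 + m(-541)) = 1/(760154 + (1/2)*(-13 + 2*(-541) + 3*sqrt(-13 - 541))/(-541)) = 1/(760154 + (1/2)*(-1/541)*(-13 - 1082 + 3*sqrt(-554))) = 1/(760154 + (1/2)*(-1/541)*(-13 - 1082 + 3*(I*sqrt(554)))) = 1/(760154 + (1/2)*(-1/541)*(-13 - 1082 + 3*I*sqrt(554))) = 1/(760154 + (1/2)*(-1/541)*(-1095 + 3*I*sqrt(554))) = 1/(760154 + (1095/1082 - 3*I*sqrt(554)/1082)) = 1/(822487723/1082 - 3*I*sqrt(554)/1082)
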